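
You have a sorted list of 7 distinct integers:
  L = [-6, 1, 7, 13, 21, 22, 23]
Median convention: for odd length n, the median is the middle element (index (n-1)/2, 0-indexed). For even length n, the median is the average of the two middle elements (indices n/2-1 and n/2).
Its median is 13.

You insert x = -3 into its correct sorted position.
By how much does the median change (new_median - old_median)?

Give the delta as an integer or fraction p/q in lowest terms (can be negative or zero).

Answer: -3

Derivation:
Old median = 13
After inserting x = -3: new sorted = [-6, -3, 1, 7, 13, 21, 22, 23]
New median = 10
Delta = 10 - 13 = -3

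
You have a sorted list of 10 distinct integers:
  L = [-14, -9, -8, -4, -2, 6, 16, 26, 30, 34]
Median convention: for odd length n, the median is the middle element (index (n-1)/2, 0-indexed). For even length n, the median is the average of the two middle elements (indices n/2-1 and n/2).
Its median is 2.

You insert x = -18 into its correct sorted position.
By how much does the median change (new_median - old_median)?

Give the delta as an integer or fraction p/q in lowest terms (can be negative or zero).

Old median = 2
After inserting x = -18: new sorted = [-18, -14, -9, -8, -4, -2, 6, 16, 26, 30, 34]
New median = -2
Delta = -2 - 2 = -4

Answer: -4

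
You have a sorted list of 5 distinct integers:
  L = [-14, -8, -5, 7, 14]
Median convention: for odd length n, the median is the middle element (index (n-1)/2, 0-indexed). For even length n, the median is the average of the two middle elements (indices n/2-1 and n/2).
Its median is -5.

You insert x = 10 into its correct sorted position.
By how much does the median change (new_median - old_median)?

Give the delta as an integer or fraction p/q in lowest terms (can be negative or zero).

Old median = -5
After inserting x = 10: new sorted = [-14, -8, -5, 7, 10, 14]
New median = 1
Delta = 1 - -5 = 6

Answer: 6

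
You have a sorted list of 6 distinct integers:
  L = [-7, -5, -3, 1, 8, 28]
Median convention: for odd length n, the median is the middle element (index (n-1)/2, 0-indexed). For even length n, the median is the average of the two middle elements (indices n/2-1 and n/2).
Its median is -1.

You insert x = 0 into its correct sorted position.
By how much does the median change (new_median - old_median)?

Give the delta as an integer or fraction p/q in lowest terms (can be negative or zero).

Answer: 1

Derivation:
Old median = -1
After inserting x = 0: new sorted = [-7, -5, -3, 0, 1, 8, 28]
New median = 0
Delta = 0 - -1 = 1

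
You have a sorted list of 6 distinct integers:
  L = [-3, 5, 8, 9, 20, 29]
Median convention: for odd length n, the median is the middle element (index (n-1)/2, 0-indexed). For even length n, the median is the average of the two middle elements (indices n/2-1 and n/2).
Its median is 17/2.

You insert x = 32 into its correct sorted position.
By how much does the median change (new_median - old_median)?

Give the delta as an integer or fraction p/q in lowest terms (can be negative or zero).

Old median = 17/2
After inserting x = 32: new sorted = [-3, 5, 8, 9, 20, 29, 32]
New median = 9
Delta = 9 - 17/2 = 1/2

Answer: 1/2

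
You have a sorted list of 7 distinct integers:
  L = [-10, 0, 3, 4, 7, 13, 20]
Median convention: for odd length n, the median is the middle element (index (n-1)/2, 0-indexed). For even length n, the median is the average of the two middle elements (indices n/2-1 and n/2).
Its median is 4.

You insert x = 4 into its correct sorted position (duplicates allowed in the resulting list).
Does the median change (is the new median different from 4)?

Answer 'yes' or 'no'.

Old median = 4
Insert x = 4
New median = 4
Changed? no

Answer: no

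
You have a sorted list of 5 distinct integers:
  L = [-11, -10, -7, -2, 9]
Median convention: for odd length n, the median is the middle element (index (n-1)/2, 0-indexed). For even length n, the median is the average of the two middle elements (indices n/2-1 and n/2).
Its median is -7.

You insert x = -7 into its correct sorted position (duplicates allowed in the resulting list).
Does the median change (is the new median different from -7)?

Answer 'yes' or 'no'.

Answer: no

Derivation:
Old median = -7
Insert x = -7
New median = -7
Changed? no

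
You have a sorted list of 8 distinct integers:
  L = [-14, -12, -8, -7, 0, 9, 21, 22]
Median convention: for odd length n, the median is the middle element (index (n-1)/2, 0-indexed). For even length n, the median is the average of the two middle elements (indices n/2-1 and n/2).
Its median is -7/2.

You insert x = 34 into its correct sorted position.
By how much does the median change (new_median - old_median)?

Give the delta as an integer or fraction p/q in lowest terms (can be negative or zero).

Old median = -7/2
After inserting x = 34: new sorted = [-14, -12, -8, -7, 0, 9, 21, 22, 34]
New median = 0
Delta = 0 - -7/2 = 7/2

Answer: 7/2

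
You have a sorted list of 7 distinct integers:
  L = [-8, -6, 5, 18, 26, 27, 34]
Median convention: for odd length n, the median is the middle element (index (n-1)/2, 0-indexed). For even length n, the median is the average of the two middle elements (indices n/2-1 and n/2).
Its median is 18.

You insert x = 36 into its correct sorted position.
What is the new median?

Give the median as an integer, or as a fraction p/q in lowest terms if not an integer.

Old list (sorted, length 7): [-8, -6, 5, 18, 26, 27, 34]
Old median = 18
Insert x = 36
Old length odd (7). Middle was index 3 = 18.
New length even (8). New median = avg of two middle elements.
x = 36: 7 elements are < x, 0 elements are > x.
New sorted list: [-8, -6, 5, 18, 26, 27, 34, 36]
New median = 22

Answer: 22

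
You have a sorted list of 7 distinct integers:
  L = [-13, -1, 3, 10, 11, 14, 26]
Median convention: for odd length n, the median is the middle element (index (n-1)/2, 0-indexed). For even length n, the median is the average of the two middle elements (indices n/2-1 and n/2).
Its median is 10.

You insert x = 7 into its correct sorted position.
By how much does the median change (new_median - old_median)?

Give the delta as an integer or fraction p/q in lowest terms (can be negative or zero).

Old median = 10
After inserting x = 7: new sorted = [-13, -1, 3, 7, 10, 11, 14, 26]
New median = 17/2
Delta = 17/2 - 10 = -3/2

Answer: -3/2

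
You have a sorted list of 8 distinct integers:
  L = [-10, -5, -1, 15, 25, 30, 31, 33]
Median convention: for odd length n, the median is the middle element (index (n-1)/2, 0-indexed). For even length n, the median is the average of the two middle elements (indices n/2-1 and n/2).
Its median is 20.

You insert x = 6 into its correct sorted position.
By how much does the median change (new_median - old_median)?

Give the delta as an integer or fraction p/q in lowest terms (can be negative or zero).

Answer: -5

Derivation:
Old median = 20
After inserting x = 6: new sorted = [-10, -5, -1, 6, 15, 25, 30, 31, 33]
New median = 15
Delta = 15 - 20 = -5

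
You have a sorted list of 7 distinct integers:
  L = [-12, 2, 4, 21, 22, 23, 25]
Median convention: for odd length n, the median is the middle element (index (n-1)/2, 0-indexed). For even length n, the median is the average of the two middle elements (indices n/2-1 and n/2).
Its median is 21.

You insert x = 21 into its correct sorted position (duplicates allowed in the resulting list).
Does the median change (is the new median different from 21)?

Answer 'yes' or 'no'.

Answer: no

Derivation:
Old median = 21
Insert x = 21
New median = 21
Changed? no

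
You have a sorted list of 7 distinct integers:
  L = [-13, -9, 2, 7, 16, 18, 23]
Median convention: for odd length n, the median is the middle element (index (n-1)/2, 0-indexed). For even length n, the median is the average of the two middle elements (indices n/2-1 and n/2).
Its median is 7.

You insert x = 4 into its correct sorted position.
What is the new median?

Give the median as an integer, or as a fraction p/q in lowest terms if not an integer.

Old list (sorted, length 7): [-13, -9, 2, 7, 16, 18, 23]
Old median = 7
Insert x = 4
Old length odd (7). Middle was index 3 = 7.
New length even (8). New median = avg of two middle elements.
x = 4: 3 elements are < x, 4 elements are > x.
New sorted list: [-13, -9, 2, 4, 7, 16, 18, 23]
New median = 11/2

Answer: 11/2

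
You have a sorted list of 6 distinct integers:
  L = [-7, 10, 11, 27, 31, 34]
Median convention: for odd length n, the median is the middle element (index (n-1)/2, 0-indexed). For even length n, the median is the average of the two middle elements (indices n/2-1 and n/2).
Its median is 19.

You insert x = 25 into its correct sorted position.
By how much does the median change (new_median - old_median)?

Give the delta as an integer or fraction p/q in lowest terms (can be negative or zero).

Answer: 6

Derivation:
Old median = 19
After inserting x = 25: new sorted = [-7, 10, 11, 25, 27, 31, 34]
New median = 25
Delta = 25 - 19 = 6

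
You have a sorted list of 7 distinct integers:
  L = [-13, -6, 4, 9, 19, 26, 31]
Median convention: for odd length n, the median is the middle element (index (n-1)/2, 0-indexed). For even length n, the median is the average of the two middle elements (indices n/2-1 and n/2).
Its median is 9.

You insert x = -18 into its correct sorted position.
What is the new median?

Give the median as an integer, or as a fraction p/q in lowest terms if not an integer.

Answer: 13/2

Derivation:
Old list (sorted, length 7): [-13, -6, 4, 9, 19, 26, 31]
Old median = 9
Insert x = -18
Old length odd (7). Middle was index 3 = 9.
New length even (8). New median = avg of two middle elements.
x = -18: 0 elements are < x, 7 elements are > x.
New sorted list: [-18, -13, -6, 4, 9, 19, 26, 31]
New median = 13/2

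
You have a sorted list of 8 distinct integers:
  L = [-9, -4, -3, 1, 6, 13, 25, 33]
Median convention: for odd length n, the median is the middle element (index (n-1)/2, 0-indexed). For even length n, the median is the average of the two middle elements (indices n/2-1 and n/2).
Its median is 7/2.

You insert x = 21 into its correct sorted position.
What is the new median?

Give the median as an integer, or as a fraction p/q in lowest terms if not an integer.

Answer: 6

Derivation:
Old list (sorted, length 8): [-9, -4, -3, 1, 6, 13, 25, 33]
Old median = 7/2
Insert x = 21
Old length even (8). Middle pair: indices 3,4 = 1,6.
New length odd (9). New median = single middle element.
x = 21: 6 elements are < x, 2 elements are > x.
New sorted list: [-9, -4, -3, 1, 6, 13, 21, 25, 33]
New median = 6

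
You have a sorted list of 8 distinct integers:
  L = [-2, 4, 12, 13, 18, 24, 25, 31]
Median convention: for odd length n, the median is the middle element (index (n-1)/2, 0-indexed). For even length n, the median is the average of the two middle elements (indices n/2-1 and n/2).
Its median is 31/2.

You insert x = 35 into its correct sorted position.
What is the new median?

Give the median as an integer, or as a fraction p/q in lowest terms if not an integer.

Answer: 18

Derivation:
Old list (sorted, length 8): [-2, 4, 12, 13, 18, 24, 25, 31]
Old median = 31/2
Insert x = 35
Old length even (8). Middle pair: indices 3,4 = 13,18.
New length odd (9). New median = single middle element.
x = 35: 8 elements are < x, 0 elements are > x.
New sorted list: [-2, 4, 12, 13, 18, 24, 25, 31, 35]
New median = 18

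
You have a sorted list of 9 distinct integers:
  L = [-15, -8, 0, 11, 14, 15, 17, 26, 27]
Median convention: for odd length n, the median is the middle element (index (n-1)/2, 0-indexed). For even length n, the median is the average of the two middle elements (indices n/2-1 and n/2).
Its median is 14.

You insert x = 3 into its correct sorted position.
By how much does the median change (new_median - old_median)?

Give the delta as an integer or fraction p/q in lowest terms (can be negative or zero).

Old median = 14
After inserting x = 3: new sorted = [-15, -8, 0, 3, 11, 14, 15, 17, 26, 27]
New median = 25/2
Delta = 25/2 - 14 = -3/2

Answer: -3/2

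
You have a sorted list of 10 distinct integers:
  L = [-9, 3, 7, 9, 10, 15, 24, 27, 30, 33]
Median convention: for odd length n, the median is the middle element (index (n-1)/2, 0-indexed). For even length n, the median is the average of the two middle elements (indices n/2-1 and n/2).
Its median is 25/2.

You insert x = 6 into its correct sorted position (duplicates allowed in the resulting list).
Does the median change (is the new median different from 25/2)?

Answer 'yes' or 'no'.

Old median = 25/2
Insert x = 6
New median = 10
Changed? yes

Answer: yes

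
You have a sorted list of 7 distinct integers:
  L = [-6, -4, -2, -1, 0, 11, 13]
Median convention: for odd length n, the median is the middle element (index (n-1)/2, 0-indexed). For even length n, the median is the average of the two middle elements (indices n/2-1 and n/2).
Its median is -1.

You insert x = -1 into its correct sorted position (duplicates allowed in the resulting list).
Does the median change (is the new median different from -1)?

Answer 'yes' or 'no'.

Answer: no

Derivation:
Old median = -1
Insert x = -1
New median = -1
Changed? no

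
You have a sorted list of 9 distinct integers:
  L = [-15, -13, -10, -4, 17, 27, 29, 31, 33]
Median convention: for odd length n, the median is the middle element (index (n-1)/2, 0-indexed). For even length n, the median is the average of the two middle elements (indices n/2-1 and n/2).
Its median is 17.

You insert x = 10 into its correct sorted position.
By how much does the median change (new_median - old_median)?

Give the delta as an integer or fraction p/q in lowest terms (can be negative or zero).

Old median = 17
After inserting x = 10: new sorted = [-15, -13, -10, -4, 10, 17, 27, 29, 31, 33]
New median = 27/2
Delta = 27/2 - 17 = -7/2

Answer: -7/2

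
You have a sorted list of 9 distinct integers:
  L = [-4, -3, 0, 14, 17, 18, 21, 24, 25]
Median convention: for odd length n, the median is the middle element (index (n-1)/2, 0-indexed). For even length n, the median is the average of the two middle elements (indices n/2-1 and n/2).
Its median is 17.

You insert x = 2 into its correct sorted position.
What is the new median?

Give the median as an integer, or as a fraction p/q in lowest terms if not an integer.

Old list (sorted, length 9): [-4, -3, 0, 14, 17, 18, 21, 24, 25]
Old median = 17
Insert x = 2
Old length odd (9). Middle was index 4 = 17.
New length even (10). New median = avg of two middle elements.
x = 2: 3 elements are < x, 6 elements are > x.
New sorted list: [-4, -3, 0, 2, 14, 17, 18, 21, 24, 25]
New median = 31/2

Answer: 31/2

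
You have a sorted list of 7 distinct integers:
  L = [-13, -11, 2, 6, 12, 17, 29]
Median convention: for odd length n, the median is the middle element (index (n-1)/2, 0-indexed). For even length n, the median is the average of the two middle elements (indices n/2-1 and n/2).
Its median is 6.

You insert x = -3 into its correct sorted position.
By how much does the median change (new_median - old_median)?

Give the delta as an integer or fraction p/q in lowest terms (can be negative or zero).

Old median = 6
After inserting x = -3: new sorted = [-13, -11, -3, 2, 6, 12, 17, 29]
New median = 4
Delta = 4 - 6 = -2

Answer: -2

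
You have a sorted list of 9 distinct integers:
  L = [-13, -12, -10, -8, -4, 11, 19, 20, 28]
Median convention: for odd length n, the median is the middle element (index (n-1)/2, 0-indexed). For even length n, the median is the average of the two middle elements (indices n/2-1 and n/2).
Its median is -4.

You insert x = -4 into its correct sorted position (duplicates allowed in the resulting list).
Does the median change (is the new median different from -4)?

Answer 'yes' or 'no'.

Answer: no

Derivation:
Old median = -4
Insert x = -4
New median = -4
Changed? no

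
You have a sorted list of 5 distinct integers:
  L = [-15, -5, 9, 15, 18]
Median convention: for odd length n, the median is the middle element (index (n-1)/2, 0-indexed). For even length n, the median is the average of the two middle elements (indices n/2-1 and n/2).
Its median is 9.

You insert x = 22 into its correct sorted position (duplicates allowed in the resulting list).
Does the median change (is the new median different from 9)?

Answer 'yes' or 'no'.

Answer: yes

Derivation:
Old median = 9
Insert x = 22
New median = 12
Changed? yes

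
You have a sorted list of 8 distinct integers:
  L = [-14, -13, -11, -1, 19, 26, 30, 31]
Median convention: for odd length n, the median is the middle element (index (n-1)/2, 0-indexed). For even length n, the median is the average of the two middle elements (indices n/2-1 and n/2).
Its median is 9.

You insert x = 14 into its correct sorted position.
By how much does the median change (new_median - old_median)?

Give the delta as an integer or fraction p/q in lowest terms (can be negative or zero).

Old median = 9
After inserting x = 14: new sorted = [-14, -13, -11, -1, 14, 19, 26, 30, 31]
New median = 14
Delta = 14 - 9 = 5

Answer: 5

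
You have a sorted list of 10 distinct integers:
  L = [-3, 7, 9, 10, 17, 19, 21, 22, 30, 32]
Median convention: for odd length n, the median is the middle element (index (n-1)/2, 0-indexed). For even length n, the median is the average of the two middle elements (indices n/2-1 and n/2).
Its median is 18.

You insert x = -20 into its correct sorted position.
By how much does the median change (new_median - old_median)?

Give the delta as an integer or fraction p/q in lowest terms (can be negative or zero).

Answer: -1

Derivation:
Old median = 18
After inserting x = -20: new sorted = [-20, -3, 7, 9, 10, 17, 19, 21, 22, 30, 32]
New median = 17
Delta = 17 - 18 = -1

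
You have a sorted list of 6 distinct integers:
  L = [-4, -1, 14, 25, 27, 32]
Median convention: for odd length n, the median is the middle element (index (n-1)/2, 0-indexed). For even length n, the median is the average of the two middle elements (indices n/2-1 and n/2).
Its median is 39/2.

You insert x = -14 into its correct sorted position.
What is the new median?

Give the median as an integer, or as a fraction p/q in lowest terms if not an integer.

Answer: 14

Derivation:
Old list (sorted, length 6): [-4, -1, 14, 25, 27, 32]
Old median = 39/2
Insert x = -14
Old length even (6). Middle pair: indices 2,3 = 14,25.
New length odd (7). New median = single middle element.
x = -14: 0 elements are < x, 6 elements are > x.
New sorted list: [-14, -4, -1, 14, 25, 27, 32]
New median = 14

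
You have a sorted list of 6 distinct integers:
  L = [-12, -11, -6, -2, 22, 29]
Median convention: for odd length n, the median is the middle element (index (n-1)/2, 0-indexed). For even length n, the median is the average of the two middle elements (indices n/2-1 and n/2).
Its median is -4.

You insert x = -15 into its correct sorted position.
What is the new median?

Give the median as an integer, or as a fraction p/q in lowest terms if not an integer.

Answer: -6

Derivation:
Old list (sorted, length 6): [-12, -11, -6, -2, 22, 29]
Old median = -4
Insert x = -15
Old length even (6). Middle pair: indices 2,3 = -6,-2.
New length odd (7). New median = single middle element.
x = -15: 0 elements are < x, 6 elements are > x.
New sorted list: [-15, -12, -11, -6, -2, 22, 29]
New median = -6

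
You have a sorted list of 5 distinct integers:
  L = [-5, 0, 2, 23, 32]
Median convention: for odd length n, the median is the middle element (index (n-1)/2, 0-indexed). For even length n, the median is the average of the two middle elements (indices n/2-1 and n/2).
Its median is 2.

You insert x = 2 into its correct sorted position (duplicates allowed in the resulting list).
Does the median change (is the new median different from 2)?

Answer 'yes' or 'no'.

Answer: no

Derivation:
Old median = 2
Insert x = 2
New median = 2
Changed? no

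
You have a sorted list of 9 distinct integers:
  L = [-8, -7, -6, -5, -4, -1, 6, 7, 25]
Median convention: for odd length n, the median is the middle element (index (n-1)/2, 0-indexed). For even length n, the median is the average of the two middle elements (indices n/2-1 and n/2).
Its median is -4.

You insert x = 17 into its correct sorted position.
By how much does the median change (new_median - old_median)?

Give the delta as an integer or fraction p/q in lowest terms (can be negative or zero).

Answer: 3/2

Derivation:
Old median = -4
After inserting x = 17: new sorted = [-8, -7, -6, -5, -4, -1, 6, 7, 17, 25]
New median = -5/2
Delta = -5/2 - -4 = 3/2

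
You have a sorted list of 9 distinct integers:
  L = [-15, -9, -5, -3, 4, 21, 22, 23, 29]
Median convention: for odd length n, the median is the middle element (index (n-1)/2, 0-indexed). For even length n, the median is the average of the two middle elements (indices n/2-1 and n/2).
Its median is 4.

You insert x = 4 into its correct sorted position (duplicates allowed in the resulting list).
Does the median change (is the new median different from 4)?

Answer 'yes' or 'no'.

Answer: no

Derivation:
Old median = 4
Insert x = 4
New median = 4
Changed? no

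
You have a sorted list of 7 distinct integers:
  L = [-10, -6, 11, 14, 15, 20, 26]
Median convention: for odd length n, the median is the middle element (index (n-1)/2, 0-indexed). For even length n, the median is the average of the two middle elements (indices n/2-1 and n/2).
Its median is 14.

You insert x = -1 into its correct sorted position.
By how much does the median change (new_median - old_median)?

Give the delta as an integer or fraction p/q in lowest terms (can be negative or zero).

Old median = 14
After inserting x = -1: new sorted = [-10, -6, -1, 11, 14, 15, 20, 26]
New median = 25/2
Delta = 25/2 - 14 = -3/2

Answer: -3/2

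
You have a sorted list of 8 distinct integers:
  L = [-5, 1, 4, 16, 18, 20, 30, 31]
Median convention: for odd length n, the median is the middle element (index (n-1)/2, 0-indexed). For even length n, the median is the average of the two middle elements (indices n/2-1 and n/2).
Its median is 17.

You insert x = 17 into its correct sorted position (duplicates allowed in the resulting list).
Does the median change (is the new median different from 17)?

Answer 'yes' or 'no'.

Answer: no

Derivation:
Old median = 17
Insert x = 17
New median = 17
Changed? no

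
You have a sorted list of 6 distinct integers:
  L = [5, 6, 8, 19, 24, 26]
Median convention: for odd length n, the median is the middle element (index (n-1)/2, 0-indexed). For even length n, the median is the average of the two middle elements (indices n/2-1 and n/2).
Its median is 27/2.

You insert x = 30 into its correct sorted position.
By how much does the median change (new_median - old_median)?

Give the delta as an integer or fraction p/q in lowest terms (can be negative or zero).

Answer: 11/2

Derivation:
Old median = 27/2
After inserting x = 30: new sorted = [5, 6, 8, 19, 24, 26, 30]
New median = 19
Delta = 19 - 27/2 = 11/2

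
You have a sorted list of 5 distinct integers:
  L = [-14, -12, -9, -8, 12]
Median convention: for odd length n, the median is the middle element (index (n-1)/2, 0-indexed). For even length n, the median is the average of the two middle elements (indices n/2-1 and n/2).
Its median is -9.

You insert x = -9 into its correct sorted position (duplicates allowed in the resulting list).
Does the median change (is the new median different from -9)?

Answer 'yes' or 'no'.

Answer: no

Derivation:
Old median = -9
Insert x = -9
New median = -9
Changed? no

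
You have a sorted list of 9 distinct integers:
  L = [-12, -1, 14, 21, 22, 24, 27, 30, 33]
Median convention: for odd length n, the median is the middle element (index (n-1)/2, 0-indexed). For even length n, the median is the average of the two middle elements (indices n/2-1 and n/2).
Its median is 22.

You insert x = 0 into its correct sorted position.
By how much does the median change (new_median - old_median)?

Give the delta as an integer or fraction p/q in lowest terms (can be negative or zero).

Old median = 22
After inserting x = 0: new sorted = [-12, -1, 0, 14, 21, 22, 24, 27, 30, 33]
New median = 43/2
Delta = 43/2 - 22 = -1/2

Answer: -1/2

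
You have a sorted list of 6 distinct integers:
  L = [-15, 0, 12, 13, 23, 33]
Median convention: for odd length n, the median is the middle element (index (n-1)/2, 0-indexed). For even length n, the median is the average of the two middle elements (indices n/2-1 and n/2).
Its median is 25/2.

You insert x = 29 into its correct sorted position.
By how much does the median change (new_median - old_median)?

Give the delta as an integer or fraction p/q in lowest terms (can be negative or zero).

Answer: 1/2

Derivation:
Old median = 25/2
After inserting x = 29: new sorted = [-15, 0, 12, 13, 23, 29, 33]
New median = 13
Delta = 13 - 25/2 = 1/2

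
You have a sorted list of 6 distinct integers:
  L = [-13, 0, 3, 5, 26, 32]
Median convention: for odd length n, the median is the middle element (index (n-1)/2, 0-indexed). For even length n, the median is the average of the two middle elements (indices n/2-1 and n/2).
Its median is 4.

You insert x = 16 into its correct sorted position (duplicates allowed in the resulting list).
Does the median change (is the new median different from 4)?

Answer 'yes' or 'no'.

Old median = 4
Insert x = 16
New median = 5
Changed? yes

Answer: yes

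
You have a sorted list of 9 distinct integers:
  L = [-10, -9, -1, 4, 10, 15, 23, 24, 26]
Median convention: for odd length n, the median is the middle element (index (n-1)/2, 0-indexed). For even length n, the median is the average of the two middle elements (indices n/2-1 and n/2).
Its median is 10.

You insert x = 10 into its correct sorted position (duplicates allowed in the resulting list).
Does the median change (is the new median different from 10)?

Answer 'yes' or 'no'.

Old median = 10
Insert x = 10
New median = 10
Changed? no

Answer: no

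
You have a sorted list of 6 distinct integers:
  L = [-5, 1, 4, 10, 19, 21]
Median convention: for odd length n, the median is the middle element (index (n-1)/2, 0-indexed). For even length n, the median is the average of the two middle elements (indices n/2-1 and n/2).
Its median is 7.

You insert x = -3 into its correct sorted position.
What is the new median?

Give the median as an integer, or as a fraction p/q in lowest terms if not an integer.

Old list (sorted, length 6): [-5, 1, 4, 10, 19, 21]
Old median = 7
Insert x = -3
Old length even (6). Middle pair: indices 2,3 = 4,10.
New length odd (7). New median = single middle element.
x = -3: 1 elements are < x, 5 elements are > x.
New sorted list: [-5, -3, 1, 4, 10, 19, 21]
New median = 4

Answer: 4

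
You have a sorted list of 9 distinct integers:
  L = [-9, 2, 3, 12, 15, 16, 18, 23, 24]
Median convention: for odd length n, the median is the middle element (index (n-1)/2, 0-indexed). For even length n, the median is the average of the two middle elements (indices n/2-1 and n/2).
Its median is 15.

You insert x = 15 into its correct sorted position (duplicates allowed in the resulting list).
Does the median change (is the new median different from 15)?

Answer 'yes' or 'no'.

Answer: no

Derivation:
Old median = 15
Insert x = 15
New median = 15
Changed? no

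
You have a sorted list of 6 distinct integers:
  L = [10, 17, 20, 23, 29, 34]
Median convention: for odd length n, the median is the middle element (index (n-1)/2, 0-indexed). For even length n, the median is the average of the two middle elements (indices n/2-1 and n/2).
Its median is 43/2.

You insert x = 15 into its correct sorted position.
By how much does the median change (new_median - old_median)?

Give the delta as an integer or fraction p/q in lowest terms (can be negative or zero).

Answer: -3/2

Derivation:
Old median = 43/2
After inserting x = 15: new sorted = [10, 15, 17, 20, 23, 29, 34]
New median = 20
Delta = 20 - 43/2 = -3/2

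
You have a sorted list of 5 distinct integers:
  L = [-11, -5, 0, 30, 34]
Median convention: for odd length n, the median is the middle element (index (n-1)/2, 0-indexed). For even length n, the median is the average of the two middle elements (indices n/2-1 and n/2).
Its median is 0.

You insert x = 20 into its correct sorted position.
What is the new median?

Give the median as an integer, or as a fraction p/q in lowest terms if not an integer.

Old list (sorted, length 5): [-11, -5, 0, 30, 34]
Old median = 0
Insert x = 20
Old length odd (5). Middle was index 2 = 0.
New length even (6). New median = avg of two middle elements.
x = 20: 3 elements are < x, 2 elements are > x.
New sorted list: [-11, -5, 0, 20, 30, 34]
New median = 10

Answer: 10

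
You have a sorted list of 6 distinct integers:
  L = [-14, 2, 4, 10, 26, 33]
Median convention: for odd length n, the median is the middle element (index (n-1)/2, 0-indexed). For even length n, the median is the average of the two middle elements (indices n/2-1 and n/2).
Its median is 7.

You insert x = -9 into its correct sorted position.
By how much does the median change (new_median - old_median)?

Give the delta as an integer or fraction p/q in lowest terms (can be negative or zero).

Answer: -3

Derivation:
Old median = 7
After inserting x = -9: new sorted = [-14, -9, 2, 4, 10, 26, 33]
New median = 4
Delta = 4 - 7 = -3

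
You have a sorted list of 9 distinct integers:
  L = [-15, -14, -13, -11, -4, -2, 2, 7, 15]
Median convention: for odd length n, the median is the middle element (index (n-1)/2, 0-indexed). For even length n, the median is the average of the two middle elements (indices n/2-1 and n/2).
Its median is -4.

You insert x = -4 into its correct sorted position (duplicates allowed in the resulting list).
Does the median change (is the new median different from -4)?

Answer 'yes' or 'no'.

Old median = -4
Insert x = -4
New median = -4
Changed? no

Answer: no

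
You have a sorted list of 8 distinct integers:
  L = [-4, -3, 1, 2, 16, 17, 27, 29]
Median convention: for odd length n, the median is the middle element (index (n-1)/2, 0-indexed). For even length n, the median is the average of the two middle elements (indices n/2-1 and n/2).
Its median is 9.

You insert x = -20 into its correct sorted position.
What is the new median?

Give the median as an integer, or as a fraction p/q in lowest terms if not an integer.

Old list (sorted, length 8): [-4, -3, 1, 2, 16, 17, 27, 29]
Old median = 9
Insert x = -20
Old length even (8). Middle pair: indices 3,4 = 2,16.
New length odd (9). New median = single middle element.
x = -20: 0 elements are < x, 8 elements are > x.
New sorted list: [-20, -4, -3, 1, 2, 16, 17, 27, 29]
New median = 2

Answer: 2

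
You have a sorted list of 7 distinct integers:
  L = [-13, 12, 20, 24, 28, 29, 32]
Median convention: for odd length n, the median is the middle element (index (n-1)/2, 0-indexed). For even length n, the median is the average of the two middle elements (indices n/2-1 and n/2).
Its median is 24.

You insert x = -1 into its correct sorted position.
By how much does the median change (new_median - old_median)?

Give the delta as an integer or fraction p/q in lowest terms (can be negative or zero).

Old median = 24
After inserting x = -1: new sorted = [-13, -1, 12, 20, 24, 28, 29, 32]
New median = 22
Delta = 22 - 24 = -2

Answer: -2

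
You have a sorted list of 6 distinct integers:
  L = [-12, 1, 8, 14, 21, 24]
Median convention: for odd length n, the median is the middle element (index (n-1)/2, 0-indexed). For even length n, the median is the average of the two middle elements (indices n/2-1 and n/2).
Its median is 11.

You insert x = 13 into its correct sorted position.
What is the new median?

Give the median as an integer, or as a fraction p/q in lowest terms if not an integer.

Answer: 13

Derivation:
Old list (sorted, length 6): [-12, 1, 8, 14, 21, 24]
Old median = 11
Insert x = 13
Old length even (6). Middle pair: indices 2,3 = 8,14.
New length odd (7). New median = single middle element.
x = 13: 3 elements are < x, 3 elements are > x.
New sorted list: [-12, 1, 8, 13, 14, 21, 24]
New median = 13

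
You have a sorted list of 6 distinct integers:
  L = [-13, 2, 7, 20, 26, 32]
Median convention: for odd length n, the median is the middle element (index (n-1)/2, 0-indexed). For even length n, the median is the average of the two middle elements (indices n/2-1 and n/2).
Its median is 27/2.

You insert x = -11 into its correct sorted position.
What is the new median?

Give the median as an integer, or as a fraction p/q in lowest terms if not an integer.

Old list (sorted, length 6): [-13, 2, 7, 20, 26, 32]
Old median = 27/2
Insert x = -11
Old length even (6). Middle pair: indices 2,3 = 7,20.
New length odd (7). New median = single middle element.
x = -11: 1 elements are < x, 5 elements are > x.
New sorted list: [-13, -11, 2, 7, 20, 26, 32]
New median = 7

Answer: 7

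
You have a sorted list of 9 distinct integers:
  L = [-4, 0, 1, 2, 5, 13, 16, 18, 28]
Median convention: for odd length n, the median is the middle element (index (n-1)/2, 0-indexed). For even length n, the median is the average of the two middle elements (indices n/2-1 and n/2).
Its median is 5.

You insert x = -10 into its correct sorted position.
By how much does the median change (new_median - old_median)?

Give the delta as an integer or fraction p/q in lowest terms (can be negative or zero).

Answer: -3/2

Derivation:
Old median = 5
After inserting x = -10: new sorted = [-10, -4, 0, 1, 2, 5, 13, 16, 18, 28]
New median = 7/2
Delta = 7/2 - 5 = -3/2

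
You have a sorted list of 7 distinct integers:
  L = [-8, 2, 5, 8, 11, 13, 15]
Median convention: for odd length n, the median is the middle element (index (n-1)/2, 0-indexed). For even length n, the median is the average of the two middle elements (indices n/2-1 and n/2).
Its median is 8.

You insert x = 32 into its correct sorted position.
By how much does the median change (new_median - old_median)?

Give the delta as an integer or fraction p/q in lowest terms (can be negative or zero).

Old median = 8
After inserting x = 32: new sorted = [-8, 2, 5, 8, 11, 13, 15, 32]
New median = 19/2
Delta = 19/2 - 8 = 3/2

Answer: 3/2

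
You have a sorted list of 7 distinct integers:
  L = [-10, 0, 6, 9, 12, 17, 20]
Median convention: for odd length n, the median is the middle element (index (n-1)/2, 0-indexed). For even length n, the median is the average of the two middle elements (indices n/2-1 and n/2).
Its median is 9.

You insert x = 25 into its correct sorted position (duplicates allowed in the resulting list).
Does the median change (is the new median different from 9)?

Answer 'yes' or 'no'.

Old median = 9
Insert x = 25
New median = 21/2
Changed? yes

Answer: yes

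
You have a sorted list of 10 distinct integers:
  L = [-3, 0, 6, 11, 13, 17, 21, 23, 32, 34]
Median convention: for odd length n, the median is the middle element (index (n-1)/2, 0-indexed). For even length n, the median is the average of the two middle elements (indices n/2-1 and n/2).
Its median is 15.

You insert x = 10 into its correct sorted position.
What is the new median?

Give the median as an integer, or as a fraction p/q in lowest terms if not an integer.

Old list (sorted, length 10): [-3, 0, 6, 11, 13, 17, 21, 23, 32, 34]
Old median = 15
Insert x = 10
Old length even (10). Middle pair: indices 4,5 = 13,17.
New length odd (11). New median = single middle element.
x = 10: 3 elements are < x, 7 elements are > x.
New sorted list: [-3, 0, 6, 10, 11, 13, 17, 21, 23, 32, 34]
New median = 13

Answer: 13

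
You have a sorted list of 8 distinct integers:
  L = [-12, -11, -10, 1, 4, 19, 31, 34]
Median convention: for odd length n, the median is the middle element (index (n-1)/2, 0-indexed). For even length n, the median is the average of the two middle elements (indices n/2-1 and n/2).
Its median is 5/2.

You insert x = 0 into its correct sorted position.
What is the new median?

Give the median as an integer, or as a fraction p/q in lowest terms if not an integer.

Old list (sorted, length 8): [-12, -11, -10, 1, 4, 19, 31, 34]
Old median = 5/2
Insert x = 0
Old length even (8). Middle pair: indices 3,4 = 1,4.
New length odd (9). New median = single middle element.
x = 0: 3 elements are < x, 5 elements are > x.
New sorted list: [-12, -11, -10, 0, 1, 4, 19, 31, 34]
New median = 1

Answer: 1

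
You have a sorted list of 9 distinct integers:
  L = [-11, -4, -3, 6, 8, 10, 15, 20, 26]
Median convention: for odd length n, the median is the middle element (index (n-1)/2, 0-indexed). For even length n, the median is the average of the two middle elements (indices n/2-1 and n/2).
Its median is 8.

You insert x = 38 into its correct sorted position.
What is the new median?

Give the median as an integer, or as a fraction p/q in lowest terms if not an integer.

Old list (sorted, length 9): [-11, -4, -3, 6, 8, 10, 15, 20, 26]
Old median = 8
Insert x = 38
Old length odd (9). Middle was index 4 = 8.
New length even (10). New median = avg of two middle elements.
x = 38: 9 elements are < x, 0 elements are > x.
New sorted list: [-11, -4, -3, 6, 8, 10, 15, 20, 26, 38]
New median = 9

Answer: 9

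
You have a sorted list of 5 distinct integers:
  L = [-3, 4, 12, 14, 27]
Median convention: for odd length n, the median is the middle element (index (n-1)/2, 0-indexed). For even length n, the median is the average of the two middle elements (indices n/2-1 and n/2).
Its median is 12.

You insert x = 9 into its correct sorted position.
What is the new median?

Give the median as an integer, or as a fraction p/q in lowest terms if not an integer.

Old list (sorted, length 5): [-3, 4, 12, 14, 27]
Old median = 12
Insert x = 9
Old length odd (5). Middle was index 2 = 12.
New length even (6). New median = avg of two middle elements.
x = 9: 2 elements are < x, 3 elements are > x.
New sorted list: [-3, 4, 9, 12, 14, 27]
New median = 21/2

Answer: 21/2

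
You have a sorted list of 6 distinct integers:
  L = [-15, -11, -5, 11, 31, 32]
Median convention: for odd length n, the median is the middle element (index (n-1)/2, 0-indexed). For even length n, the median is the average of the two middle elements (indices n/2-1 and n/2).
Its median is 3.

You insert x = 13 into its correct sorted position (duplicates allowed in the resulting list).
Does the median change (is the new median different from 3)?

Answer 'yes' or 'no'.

Answer: yes

Derivation:
Old median = 3
Insert x = 13
New median = 11
Changed? yes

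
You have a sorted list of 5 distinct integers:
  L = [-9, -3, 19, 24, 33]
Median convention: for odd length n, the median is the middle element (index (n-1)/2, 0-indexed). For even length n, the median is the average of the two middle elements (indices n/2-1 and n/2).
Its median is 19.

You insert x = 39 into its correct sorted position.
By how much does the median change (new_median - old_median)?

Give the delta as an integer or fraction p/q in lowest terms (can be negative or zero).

Answer: 5/2

Derivation:
Old median = 19
After inserting x = 39: new sorted = [-9, -3, 19, 24, 33, 39]
New median = 43/2
Delta = 43/2 - 19 = 5/2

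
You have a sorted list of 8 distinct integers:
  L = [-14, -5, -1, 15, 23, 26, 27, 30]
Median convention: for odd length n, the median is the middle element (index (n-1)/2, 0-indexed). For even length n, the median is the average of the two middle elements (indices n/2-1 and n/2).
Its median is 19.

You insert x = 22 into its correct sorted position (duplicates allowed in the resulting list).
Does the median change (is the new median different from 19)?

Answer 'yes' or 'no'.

Answer: yes

Derivation:
Old median = 19
Insert x = 22
New median = 22
Changed? yes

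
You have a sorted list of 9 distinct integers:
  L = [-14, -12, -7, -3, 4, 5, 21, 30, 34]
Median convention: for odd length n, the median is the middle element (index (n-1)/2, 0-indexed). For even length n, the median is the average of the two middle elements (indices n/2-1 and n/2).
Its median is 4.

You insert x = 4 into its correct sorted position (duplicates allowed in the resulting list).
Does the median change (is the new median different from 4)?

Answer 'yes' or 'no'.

Old median = 4
Insert x = 4
New median = 4
Changed? no

Answer: no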